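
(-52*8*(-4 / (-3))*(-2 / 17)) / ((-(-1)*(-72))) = -416 / 459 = -0.91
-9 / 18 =-1 / 2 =-0.50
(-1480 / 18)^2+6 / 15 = 2738162 / 405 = 6760.89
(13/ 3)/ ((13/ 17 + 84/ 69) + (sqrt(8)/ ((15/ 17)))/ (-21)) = 7095207210 * sqrt(2)/ 59243554753 + 130293174375/ 59243554753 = 2.37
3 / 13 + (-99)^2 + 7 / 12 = 1529083 / 156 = 9801.81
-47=-47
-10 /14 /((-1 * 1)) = 5 /7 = 0.71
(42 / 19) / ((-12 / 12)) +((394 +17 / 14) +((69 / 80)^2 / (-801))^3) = 9659580978410263226763 / 24578851340288000000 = 393.00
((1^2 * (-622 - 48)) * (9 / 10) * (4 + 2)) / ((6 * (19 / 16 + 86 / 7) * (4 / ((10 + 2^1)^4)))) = -116702208 / 503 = -232012.34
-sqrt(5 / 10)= -sqrt(2) / 2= -0.71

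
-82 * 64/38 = -2624/19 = -138.11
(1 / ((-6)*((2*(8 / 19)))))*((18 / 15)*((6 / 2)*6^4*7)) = -32319 / 5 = -6463.80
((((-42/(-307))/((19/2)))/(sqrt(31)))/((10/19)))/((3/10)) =28 * sqrt(31)/9517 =0.02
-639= -639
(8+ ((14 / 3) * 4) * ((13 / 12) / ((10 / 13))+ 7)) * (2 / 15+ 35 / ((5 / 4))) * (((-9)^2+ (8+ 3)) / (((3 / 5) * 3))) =288190552 / 1215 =237193.87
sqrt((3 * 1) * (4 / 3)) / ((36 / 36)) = 2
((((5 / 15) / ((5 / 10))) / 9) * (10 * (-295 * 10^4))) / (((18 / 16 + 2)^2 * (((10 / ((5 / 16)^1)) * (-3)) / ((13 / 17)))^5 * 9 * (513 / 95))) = 0.00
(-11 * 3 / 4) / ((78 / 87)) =-9.20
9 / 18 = 1 / 2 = 0.50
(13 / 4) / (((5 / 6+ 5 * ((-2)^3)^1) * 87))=-13 / 13630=-0.00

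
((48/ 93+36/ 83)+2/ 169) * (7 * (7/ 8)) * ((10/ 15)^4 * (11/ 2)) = 75133366/ 11740599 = 6.40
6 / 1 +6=12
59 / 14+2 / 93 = 5515 / 1302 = 4.24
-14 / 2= -7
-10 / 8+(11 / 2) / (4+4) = -9 / 16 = -0.56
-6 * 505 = -3030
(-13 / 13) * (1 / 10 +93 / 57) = -329 / 190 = -1.73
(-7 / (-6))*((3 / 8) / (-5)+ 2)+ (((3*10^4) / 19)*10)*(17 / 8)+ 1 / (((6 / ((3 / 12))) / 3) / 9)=153015371 / 4560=33556.00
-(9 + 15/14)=-141/14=-10.07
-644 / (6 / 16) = -1717.33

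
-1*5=-5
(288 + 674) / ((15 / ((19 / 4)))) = 9139 / 30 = 304.63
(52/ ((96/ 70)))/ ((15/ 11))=1001/ 36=27.81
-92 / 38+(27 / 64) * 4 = -223 / 304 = -0.73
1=1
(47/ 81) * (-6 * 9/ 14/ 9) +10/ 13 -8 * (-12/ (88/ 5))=161489/ 27027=5.98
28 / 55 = 0.51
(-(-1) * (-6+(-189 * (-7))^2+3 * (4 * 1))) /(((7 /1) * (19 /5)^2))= 43758375 /2527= 17316.33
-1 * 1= -1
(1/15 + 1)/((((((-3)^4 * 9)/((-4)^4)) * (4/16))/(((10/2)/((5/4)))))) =65536/10935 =5.99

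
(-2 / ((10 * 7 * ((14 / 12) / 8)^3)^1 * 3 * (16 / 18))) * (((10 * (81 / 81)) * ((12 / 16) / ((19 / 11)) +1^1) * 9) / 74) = -10171008 / 1687903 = -6.03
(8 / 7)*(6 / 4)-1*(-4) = 40 / 7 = 5.71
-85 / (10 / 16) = -136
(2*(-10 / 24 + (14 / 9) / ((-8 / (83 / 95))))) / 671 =-1003 / 573705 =-0.00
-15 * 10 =-150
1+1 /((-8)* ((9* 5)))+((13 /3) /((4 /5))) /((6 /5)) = 248 /45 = 5.51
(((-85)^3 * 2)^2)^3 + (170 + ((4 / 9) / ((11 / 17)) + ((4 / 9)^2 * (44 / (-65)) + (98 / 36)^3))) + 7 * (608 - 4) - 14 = 14316741844479532491579250224609393367179547 / 4169880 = 3433370227555596921633057000000000000.00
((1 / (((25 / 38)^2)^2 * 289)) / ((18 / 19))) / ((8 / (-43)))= -106472257 / 1016015625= -0.10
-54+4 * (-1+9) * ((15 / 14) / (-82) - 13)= -135010 / 287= -470.42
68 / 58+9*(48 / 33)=4550 / 319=14.26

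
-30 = -30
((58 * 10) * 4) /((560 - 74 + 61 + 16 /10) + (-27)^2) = 2900 /1597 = 1.82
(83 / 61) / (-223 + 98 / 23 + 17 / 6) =-0.01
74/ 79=0.94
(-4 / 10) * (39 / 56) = -39 / 140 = -0.28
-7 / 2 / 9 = -7 / 18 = -0.39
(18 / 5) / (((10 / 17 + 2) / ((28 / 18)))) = 119 / 55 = 2.16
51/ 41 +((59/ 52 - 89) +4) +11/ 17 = -2971081/ 36244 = -81.97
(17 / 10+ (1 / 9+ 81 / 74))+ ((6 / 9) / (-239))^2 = 276352138 / 95106465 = 2.91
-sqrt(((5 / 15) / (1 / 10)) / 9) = -0.61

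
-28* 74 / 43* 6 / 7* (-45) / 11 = 79920 / 473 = 168.96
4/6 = 2/3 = 0.67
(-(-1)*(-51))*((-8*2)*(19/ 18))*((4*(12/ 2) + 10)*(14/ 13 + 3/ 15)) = 37395.12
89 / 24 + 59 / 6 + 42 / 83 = 27983 / 1992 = 14.05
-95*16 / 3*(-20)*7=212800 / 3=70933.33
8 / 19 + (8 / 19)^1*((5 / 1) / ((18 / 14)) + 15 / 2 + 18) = 2188 / 171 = 12.80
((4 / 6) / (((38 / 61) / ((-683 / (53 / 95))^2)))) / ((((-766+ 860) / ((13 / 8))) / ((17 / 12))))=2987150649275 / 76045248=39281.23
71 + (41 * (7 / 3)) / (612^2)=79778159 / 1123632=71.00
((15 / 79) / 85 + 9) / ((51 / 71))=12.53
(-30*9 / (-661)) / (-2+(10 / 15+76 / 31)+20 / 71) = 891405 / 3055142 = 0.29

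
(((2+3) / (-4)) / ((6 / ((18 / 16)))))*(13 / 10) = -39 / 128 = -0.30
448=448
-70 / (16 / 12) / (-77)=0.68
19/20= 0.95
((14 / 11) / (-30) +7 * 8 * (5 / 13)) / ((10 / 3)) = 46109 / 7150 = 6.45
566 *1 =566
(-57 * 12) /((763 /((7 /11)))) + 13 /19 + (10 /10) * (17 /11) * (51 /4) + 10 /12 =20.65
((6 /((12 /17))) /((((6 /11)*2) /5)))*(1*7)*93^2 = 18869235 /8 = 2358654.38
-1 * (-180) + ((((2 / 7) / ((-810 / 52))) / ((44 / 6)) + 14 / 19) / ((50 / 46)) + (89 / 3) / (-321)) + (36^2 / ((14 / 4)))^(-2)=23740256726829497 / 131464384128000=180.58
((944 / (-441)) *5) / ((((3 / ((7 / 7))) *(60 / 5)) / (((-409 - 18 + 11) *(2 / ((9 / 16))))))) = 15708160 / 35721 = 439.75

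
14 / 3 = 4.67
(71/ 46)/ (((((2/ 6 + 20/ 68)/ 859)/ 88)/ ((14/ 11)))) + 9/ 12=236664.59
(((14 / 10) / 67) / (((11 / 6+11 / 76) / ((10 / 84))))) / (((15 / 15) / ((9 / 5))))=342 / 151085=0.00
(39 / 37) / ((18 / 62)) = 3.63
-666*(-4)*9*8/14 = 95904/7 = 13700.57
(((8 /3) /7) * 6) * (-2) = -32 /7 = -4.57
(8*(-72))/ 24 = -24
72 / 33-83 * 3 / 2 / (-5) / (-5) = -1539 / 550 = -2.80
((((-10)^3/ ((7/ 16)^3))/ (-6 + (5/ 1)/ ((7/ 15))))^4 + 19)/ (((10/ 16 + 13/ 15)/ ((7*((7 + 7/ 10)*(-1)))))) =-1125899906843143581491070796/ 756803428227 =-1487704554247123.00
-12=-12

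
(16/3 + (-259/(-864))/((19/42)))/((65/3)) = 3281/11856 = 0.28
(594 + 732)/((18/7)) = 1547/3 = 515.67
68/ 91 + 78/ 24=1455/ 364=4.00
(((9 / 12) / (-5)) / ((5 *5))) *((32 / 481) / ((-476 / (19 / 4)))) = 57 / 14309750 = 0.00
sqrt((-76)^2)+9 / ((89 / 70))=7394 / 89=83.08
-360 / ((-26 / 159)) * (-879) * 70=-1760988600 / 13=-135460661.54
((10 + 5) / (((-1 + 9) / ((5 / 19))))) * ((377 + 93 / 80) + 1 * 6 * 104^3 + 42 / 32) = 3330376.71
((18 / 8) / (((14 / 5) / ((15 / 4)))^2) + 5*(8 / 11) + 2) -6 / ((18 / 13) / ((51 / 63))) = 6.16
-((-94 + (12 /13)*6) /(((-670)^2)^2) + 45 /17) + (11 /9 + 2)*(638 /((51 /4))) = 3813837432488357 /24048347801400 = 158.59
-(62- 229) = 167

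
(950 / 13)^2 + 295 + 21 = 955904 / 169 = 5656.24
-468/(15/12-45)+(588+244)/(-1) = -143728/175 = -821.30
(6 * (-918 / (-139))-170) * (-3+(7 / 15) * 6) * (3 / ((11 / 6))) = 326196 / 7645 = 42.67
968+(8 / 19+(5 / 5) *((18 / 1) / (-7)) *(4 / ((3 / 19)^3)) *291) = -101000296 / 133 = -759400.72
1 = 1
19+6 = 25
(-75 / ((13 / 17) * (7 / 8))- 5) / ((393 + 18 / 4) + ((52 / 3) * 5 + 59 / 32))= -1022880 / 4245787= -0.24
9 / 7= 1.29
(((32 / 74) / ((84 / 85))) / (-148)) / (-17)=5 / 28749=0.00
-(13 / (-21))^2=-169 / 441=-0.38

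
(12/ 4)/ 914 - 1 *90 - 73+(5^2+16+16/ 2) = -104193/ 914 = -114.00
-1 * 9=-9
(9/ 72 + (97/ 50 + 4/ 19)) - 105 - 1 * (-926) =3128447/ 3800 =823.28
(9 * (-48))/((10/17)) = -3672/5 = -734.40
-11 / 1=-11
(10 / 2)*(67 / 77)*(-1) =-335 / 77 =-4.35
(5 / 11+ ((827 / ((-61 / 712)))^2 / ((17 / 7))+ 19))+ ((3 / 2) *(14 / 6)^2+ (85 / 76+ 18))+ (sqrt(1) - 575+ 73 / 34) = 38366705.72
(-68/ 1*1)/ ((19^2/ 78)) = -14.69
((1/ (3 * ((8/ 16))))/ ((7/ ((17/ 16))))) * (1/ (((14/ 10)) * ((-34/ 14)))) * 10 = -25/ 84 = -0.30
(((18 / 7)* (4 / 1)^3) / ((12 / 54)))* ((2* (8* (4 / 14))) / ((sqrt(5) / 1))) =165888* sqrt(5) / 245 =1514.03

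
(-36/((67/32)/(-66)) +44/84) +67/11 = 17665768/15477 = 1141.42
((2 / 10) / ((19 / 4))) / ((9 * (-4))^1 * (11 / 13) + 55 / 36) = -1872 / 1286395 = -0.00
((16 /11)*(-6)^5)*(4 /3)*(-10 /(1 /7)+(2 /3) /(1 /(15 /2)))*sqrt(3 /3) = 10782720 /11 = 980247.27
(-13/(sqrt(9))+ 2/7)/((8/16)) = -8.10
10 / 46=5 / 23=0.22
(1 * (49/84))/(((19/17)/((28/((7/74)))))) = 154.49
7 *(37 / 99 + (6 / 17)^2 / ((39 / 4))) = 1006327 / 371943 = 2.71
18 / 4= 9 / 2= 4.50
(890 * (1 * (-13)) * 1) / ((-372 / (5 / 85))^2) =-5785 / 19996488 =-0.00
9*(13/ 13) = 9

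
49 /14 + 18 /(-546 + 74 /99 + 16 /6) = 46556 /13429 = 3.47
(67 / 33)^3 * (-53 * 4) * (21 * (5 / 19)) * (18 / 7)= -25213.24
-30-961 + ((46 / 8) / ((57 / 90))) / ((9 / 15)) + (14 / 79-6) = -2947037 / 3002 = -981.69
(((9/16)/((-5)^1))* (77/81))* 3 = -77/240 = -0.32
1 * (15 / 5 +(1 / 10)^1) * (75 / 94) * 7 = 3255 / 188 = 17.31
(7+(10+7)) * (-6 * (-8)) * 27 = 31104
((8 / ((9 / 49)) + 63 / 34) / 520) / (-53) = -2779 / 1686672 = -0.00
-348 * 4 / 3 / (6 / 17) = -3944 / 3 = -1314.67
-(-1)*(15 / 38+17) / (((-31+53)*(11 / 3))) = 1983 / 9196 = 0.22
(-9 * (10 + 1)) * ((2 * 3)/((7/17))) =-10098/7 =-1442.57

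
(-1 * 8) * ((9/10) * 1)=-36/5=-7.20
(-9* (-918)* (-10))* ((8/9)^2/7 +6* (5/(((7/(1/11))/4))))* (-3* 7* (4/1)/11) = 1054460.83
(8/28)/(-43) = -2/301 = -0.01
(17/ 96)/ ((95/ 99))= 561/ 3040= 0.18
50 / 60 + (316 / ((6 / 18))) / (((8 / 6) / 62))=264497 / 6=44082.83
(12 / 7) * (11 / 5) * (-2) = -264 / 35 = -7.54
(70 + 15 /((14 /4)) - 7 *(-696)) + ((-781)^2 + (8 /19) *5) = 81782949 /133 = 614909.39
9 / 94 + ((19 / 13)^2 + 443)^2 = 531969943545 / 2684734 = 198146.24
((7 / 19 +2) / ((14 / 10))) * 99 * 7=22275 / 19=1172.37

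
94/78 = 47/39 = 1.21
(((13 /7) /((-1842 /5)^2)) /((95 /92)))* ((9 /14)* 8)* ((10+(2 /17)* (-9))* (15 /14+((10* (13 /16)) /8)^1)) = 82225 /64654814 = 0.00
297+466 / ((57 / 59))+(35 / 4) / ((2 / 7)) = 369349 / 456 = 809.98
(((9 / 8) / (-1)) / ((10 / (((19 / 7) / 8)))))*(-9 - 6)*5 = 2.86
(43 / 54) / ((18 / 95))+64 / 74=182249 / 35964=5.07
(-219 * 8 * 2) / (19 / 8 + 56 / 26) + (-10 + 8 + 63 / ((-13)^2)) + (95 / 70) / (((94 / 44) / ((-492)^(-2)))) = -1638330115060411 / 2113063072848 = -775.33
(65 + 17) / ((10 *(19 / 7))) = 3.02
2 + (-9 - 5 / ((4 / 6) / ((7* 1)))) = -119 / 2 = -59.50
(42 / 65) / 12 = 7 / 130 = 0.05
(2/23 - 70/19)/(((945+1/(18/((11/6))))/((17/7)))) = -2886192/312235189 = -0.01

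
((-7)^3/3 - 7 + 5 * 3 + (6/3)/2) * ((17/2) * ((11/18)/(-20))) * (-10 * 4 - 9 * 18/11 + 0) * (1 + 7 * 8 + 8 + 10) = -2021215/18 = -112289.72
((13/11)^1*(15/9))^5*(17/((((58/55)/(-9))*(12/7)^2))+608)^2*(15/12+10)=57745492359604359375/554778177536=104087533.90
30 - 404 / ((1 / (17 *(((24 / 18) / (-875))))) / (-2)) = 23806 / 2625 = 9.07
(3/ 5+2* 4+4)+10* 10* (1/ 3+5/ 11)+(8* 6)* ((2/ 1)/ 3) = 20359/ 165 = 123.39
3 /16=0.19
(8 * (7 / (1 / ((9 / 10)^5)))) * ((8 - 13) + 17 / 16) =-26040609 / 200000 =-130.20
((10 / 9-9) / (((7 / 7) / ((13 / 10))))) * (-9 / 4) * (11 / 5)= 10153 / 200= 50.76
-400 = -400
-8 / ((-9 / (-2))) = -16 / 9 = -1.78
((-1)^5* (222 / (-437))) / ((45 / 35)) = 518 / 1311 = 0.40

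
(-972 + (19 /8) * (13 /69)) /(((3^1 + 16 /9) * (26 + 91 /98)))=-388353 /51428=-7.55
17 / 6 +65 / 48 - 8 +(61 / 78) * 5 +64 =39997 / 624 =64.10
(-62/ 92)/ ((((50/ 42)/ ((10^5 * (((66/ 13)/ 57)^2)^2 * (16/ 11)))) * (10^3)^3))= -6931848/ 1337628997859375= -0.00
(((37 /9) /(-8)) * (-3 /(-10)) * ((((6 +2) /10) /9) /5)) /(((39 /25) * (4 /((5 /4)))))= -37 /67392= -0.00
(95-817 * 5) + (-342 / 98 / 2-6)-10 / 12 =-3998.58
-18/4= -9/2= -4.50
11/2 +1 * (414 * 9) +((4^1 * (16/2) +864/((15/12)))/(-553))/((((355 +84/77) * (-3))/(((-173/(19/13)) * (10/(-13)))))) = 921467395483/246935514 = 3731.61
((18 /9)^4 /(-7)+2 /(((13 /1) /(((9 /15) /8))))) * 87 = -360093 /1820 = -197.85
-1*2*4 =-8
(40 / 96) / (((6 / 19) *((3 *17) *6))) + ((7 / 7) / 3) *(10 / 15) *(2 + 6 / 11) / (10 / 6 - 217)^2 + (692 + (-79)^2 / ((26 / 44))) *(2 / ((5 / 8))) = 3481457959519117 / 96675424560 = 36011.82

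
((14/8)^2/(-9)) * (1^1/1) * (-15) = 245/48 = 5.10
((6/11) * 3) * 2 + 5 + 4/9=8.72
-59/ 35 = -1.69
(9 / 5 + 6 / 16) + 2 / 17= 2.29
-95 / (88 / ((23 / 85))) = -437 / 1496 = -0.29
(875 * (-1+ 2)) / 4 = 875 / 4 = 218.75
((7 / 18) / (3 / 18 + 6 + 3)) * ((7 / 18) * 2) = 49 / 1485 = 0.03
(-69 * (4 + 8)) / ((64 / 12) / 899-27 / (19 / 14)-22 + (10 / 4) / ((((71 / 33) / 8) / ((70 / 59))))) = 1931912343 / 72003211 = 26.83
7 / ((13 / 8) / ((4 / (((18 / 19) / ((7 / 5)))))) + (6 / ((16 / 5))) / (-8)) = 172.71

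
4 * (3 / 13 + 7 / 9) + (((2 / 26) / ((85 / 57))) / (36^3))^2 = 1191387908505961 / 295322850201600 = 4.03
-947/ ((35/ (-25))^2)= -23675/ 49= -483.16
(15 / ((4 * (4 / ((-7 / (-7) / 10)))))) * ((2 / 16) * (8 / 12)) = 1 / 128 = 0.01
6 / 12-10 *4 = -79 / 2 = -39.50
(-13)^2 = 169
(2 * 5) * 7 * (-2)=-140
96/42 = 16/7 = 2.29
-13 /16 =-0.81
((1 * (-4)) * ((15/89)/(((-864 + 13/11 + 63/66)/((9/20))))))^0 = 1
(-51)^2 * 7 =18207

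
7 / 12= 0.58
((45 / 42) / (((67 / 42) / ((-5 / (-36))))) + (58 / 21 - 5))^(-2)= 31674384 / 145709041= 0.22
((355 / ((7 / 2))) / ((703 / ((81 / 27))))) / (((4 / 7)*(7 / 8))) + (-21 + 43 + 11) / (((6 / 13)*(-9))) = -627023 / 88578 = -7.08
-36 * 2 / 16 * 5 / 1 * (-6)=135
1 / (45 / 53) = 53 / 45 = 1.18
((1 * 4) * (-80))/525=-64/105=-0.61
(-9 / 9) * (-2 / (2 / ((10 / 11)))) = 10 / 11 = 0.91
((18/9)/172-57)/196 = -4901/16856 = -0.29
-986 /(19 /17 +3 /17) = -8381 /11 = -761.91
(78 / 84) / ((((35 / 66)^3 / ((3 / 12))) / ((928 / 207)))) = 48171552 / 6902875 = 6.98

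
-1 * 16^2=-256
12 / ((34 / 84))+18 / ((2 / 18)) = 3258 / 17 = 191.65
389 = 389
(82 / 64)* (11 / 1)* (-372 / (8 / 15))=-629145 / 64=-9830.39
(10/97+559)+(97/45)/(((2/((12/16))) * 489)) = 3182401849/5691960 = 559.10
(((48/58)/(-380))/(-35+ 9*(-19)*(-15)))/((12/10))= -1/1394030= -0.00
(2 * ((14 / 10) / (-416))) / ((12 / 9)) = -21 / 4160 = -0.01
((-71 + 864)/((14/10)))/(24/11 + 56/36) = 78507/518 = 151.56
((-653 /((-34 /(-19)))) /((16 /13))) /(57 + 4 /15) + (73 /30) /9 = -309557971 /63084960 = -4.91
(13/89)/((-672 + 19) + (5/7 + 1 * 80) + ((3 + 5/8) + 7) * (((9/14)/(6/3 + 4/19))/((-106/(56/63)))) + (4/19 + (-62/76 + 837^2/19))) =15395016/3825807232591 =0.00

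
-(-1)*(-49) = -49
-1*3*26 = -78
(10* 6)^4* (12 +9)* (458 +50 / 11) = 1384750080000 / 11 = 125886370909.09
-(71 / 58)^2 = -5041 / 3364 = -1.50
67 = 67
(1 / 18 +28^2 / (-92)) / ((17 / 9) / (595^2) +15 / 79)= -5766338375 / 129326884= -44.59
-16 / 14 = -8 / 7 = -1.14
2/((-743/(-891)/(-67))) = -119394/743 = -160.69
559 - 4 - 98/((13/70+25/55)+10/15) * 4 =770025/3019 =255.06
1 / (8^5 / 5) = 5 / 32768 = 0.00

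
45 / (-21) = -15 / 7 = -2.14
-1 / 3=-0.33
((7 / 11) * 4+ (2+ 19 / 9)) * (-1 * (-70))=46130 / 99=465.96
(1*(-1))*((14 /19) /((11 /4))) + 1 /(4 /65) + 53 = 57669 /836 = 68.98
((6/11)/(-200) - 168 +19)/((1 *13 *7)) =-163903/100100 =-1.64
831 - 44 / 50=20753 / 25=830.12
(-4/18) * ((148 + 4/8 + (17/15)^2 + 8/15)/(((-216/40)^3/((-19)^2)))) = 122095615/1594323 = 76.58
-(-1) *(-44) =-44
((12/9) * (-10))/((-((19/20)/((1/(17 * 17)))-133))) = 0.09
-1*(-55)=55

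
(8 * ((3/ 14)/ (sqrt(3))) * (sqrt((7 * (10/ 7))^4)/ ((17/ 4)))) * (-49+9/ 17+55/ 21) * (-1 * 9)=78571200 * sqrt(3)/ 14161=9610.15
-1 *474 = -474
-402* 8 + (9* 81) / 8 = -24999 / 8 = -3124.88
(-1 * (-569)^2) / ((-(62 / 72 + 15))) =11655396 / 571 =20412.25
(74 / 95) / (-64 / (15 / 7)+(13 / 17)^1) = -3774 / 140999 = -0.03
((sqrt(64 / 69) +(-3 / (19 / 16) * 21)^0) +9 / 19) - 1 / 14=8 * sqrt(69) / 69 +373 / 266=2.37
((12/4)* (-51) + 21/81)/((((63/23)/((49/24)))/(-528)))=14607208/243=60111.97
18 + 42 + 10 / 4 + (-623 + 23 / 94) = -26332 / 47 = -560.26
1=1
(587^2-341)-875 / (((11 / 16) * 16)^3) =458166593 / 1331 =344227.34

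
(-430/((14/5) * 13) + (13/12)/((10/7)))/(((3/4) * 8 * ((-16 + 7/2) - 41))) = 120719/3505320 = 0.03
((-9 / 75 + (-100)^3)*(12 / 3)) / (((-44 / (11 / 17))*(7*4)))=3571429 / 1700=2100.84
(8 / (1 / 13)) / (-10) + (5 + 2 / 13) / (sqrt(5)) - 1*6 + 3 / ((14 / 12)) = -484 / 35 + 67*sqrt(5) / 65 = -11.52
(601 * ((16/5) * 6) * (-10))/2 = -57696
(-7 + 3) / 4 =-1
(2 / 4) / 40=1 / 80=0.01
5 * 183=915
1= 1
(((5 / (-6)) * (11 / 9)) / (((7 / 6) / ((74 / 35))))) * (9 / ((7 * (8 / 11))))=-4477 / 1372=-3.26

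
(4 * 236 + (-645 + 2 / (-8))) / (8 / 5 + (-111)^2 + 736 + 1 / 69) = 412275 / 18020888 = 0.02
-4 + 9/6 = -5/2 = -2.50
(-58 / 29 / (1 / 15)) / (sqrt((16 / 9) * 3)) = -12.99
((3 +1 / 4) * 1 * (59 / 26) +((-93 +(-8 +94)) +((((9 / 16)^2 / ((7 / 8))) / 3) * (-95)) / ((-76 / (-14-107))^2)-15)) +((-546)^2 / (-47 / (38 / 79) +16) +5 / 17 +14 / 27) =-13268106824551 / 3594447360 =-3691.28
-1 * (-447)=447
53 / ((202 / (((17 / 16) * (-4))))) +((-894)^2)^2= 516132772425467 / 808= 638778183694.88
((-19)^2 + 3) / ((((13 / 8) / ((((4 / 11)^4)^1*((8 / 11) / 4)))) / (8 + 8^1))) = 1835008 / 161051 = 11.39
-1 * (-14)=14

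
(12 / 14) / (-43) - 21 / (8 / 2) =-6345 / 1204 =-5.27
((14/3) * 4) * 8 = 448/3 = 149.33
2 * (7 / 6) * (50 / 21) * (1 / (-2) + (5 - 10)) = -275 / 9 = -30.56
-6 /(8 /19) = -57 /4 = -14.25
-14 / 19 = -0.74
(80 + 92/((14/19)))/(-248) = -717/868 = -0.83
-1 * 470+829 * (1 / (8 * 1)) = -2931 / 8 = -366.38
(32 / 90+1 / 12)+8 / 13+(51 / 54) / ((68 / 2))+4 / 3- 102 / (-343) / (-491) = 26434211 / 10946845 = 2.41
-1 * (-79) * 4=316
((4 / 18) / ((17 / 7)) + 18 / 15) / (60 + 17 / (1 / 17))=0.00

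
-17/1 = -17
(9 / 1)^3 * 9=6561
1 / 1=1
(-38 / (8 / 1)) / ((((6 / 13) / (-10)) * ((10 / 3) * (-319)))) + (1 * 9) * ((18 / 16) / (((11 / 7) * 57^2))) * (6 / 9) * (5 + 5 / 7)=-82207 / 921272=-0.09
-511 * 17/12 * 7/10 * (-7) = 425663/120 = 3547.19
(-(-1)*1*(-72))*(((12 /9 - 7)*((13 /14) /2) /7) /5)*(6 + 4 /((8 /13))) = 3315 /49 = 67.65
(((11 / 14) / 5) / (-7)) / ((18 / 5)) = -11 / 1764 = -0.01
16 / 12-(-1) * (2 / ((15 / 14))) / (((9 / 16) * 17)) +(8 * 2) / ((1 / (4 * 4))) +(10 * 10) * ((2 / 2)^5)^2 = 820528 / 2295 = 357.53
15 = 15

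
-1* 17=-17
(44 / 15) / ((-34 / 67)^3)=-22.45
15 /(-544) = -15 /544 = -0.03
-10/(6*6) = -5/18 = -0.28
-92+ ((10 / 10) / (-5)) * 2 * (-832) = 1204 / 5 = 240.80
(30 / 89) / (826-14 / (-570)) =8550 / 20952113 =0.00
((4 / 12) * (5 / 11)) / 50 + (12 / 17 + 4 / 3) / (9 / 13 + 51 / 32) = 0.90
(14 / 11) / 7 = 0.18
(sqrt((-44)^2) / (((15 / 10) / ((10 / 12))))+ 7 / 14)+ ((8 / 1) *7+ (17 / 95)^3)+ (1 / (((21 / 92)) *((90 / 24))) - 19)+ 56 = 12868274513 / 108029250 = 119.12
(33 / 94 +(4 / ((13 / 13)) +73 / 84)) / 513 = 0.01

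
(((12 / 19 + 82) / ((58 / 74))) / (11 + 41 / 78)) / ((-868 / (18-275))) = 291118035 / 107490733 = 2.71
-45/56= -0.80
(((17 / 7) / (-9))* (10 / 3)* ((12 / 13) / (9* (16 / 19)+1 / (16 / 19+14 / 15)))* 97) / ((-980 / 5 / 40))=2.02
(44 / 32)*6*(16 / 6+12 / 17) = 473 / 17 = 27.82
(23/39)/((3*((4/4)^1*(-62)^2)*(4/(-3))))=-23/599664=-0.00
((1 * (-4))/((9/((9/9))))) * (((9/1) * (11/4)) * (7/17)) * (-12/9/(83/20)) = 6160/4233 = 1.46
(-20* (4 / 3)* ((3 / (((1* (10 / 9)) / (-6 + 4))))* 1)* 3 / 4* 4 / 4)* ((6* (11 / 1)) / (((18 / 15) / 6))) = 35640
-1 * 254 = -254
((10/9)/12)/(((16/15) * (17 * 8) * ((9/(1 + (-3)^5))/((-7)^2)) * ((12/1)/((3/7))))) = -21175/705024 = -0.03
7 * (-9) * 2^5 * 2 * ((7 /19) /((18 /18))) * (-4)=112896 /19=5941.89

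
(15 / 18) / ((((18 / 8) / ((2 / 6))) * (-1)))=-10 / 81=-0.12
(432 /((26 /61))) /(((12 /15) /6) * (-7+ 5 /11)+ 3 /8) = -1932480 /949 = -2036.33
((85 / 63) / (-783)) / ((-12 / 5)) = 425 / 591948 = 0.00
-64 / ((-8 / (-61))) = -488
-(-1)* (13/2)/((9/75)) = 325/6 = 54.17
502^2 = 252004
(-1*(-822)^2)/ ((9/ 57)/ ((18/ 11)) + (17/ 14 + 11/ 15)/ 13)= -4380966135/ 1597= -2743247.42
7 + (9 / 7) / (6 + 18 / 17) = 2011 / 280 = 7.18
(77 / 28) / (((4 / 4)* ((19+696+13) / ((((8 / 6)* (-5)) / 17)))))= -55 / 37128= -0.00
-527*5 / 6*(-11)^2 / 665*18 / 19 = -191301 / 2527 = -75.70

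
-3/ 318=-1/ 106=-0.01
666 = 666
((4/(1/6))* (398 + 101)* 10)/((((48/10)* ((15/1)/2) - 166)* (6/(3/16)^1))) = -1497/52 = -28.79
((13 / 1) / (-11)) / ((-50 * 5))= 13 / 2750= 0.00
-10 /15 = -2 /3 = -0.67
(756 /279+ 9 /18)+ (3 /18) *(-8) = 349 /186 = 1.88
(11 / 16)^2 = 121 / 256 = 0.47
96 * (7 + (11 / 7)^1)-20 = 5620 / 7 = 802.86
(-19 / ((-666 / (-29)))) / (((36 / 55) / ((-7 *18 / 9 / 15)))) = 42427 / 35964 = 1.18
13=13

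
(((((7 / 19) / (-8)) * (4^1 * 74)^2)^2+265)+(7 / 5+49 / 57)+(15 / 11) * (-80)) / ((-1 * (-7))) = 138539327023 / 59565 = 2325851.20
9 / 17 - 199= -3374 / 17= -198.47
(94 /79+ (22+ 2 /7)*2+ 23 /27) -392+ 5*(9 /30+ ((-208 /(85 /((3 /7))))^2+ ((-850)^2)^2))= 788370718389351135881 /302054130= 2610031249661.61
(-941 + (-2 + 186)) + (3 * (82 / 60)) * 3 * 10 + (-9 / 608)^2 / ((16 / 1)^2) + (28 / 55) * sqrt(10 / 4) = -59997945775 / 94633984 + 14 * sqrt(10) / 55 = -633.20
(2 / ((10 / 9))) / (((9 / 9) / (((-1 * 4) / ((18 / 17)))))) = -6.80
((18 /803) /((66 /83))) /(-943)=-249 /8329519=-0.00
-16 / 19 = -0.84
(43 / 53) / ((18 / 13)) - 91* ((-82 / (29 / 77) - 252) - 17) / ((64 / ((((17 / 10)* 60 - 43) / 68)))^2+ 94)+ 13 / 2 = 309333547505 / 20501695638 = 15.09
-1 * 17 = -17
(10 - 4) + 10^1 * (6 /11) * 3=246 /11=22.36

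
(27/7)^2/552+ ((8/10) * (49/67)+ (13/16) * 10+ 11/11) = 14704663/1510180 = 9.74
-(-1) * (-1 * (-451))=451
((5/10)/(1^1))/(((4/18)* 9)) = 1/4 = 0.25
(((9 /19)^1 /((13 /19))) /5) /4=9 /260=0.03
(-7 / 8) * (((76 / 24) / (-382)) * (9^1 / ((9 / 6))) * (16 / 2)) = 133 / 382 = 0.35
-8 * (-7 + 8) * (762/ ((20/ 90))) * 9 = -246888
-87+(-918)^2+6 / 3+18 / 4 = 1685287 / 2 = 842643.50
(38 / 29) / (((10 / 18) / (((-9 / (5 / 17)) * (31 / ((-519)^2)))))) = -180234 / 21698525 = -0.01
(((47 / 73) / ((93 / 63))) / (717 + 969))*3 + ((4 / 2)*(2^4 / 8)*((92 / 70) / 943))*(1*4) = 42114137 / 1825041610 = 0.02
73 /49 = 1.49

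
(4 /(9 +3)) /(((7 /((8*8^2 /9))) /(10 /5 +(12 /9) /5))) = 17408 /2835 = 6.14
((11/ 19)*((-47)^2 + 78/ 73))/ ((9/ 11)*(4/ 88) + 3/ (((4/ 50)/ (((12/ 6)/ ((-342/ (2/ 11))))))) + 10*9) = 1288421310/ 90623879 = 14.22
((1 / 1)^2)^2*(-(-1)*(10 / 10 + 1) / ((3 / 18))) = 12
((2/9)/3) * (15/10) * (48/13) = 16/39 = 0.41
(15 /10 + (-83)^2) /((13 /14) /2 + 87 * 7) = 192934 /17065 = 11.31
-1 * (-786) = 786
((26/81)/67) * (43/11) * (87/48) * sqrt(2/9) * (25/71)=405275 * sqrt(2)/101723688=0.01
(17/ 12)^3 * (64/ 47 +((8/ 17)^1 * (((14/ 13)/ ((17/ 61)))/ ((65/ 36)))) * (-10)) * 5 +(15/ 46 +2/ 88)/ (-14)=-376293981013/ 3038483448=-123.84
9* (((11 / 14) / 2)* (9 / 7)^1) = 891 / 196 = 4.55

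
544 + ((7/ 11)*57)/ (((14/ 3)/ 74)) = 12311/ 11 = 1119.18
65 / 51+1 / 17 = 1.33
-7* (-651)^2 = -2966607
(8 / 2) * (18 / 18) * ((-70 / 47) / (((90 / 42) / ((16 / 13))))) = -6272 / 1833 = -3.42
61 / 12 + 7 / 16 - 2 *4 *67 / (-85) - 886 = -3566627 / 4080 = -874.17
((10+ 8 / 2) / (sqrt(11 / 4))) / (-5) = -28 * sqrt(11) / 55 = -1.69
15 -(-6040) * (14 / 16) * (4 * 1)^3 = 338255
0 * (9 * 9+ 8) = 0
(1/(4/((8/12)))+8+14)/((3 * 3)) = 133/54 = 2.46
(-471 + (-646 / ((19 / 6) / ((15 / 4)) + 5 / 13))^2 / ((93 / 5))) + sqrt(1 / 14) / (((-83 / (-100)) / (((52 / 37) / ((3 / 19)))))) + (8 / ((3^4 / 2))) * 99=49400 * sqrt(14) / 64491 + 2077126732667 / 144232119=14404.14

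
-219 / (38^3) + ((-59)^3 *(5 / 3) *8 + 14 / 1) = -2738372.67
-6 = -6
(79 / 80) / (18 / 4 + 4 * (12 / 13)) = 1027 / 8520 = 0.12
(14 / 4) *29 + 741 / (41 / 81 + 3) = 88847 / 284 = 312.84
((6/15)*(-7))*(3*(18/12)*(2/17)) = -126/85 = -1.48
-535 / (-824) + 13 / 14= 9101 / 5768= 1.58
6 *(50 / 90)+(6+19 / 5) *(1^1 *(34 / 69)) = 2816 / 345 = 8.16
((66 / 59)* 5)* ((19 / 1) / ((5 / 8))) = 10032 / 59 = 170.03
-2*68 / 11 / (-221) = 8 / 143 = 0.06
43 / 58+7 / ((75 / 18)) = 3511 / 1450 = 2.42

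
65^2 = 4225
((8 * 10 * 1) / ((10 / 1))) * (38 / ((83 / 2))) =608 / 83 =7.33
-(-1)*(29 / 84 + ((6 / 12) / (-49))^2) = 0.35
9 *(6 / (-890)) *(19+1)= -108 / 89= -1.21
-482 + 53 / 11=-477.18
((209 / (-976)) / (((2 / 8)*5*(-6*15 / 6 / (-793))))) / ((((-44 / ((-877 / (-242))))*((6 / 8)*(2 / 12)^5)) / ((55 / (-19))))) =-22387.42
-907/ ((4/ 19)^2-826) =1.10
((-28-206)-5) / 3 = -239 / 3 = -79.67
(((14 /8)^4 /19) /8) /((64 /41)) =98441 /2490368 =0.04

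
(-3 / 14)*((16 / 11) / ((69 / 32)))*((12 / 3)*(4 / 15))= -4096 / 26565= -0.15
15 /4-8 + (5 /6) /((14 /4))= -337 /84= -4.01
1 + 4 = 5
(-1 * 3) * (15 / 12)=-15 / 4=-3.75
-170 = -170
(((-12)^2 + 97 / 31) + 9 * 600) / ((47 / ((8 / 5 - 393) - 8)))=-343406117 / 7285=-47138.79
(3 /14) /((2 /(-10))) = -15 /14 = -1.07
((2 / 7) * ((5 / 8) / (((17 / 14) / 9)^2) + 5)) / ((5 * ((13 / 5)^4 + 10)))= 2841875 / 70422653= 0.04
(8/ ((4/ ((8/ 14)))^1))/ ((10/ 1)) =4/ 35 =0.11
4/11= 0.36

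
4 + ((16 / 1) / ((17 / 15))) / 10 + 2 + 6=228 / 17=13.41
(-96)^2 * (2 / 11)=18432 / 11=1675.64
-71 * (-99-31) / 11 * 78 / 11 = 719940 / 121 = 5949.92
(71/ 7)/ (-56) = -71/ 392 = -0.18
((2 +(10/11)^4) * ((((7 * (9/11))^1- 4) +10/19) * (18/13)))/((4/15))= 1248872985/39779597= 31.39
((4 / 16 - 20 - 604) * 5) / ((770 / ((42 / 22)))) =-7485 / 968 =-7.73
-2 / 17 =-0.12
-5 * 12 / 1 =-60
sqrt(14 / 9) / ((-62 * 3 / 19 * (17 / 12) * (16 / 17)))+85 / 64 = 85 / 64 - 19 * sqrt(14) / 744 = 1.23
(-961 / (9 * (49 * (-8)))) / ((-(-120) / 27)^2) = 8649 / 627200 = 0.01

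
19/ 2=9.50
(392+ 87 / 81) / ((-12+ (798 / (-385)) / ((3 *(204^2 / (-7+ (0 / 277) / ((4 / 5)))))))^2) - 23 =-3822958527004607 / 188599326523609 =-20.27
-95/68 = -1.40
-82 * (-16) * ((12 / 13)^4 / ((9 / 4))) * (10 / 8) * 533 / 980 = 287.82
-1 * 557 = -557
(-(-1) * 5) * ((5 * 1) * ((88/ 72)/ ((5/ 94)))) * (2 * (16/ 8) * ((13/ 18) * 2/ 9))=268840/ 729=368.78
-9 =-9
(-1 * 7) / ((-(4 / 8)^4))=112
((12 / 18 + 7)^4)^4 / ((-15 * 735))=-6132610415680998648961 / 474590099025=-12921909724.37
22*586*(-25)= -322300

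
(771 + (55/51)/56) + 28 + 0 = 2281999/2856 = 799.02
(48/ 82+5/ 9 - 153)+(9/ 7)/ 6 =-783397/ 5166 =-151.64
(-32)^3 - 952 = -33720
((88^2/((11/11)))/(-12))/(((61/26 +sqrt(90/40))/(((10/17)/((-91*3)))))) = 1936/5355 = 0.36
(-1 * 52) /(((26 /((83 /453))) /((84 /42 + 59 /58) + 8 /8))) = -19339 /13137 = -1.47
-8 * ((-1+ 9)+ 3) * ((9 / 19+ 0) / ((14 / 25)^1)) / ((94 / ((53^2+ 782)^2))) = -10211428.72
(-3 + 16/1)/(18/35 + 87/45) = 5.31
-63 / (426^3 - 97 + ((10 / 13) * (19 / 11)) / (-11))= -99099 / 121606551877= -0.00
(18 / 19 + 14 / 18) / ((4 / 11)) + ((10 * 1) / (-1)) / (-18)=5.30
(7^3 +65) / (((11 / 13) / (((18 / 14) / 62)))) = 23868 / 2387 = 10.00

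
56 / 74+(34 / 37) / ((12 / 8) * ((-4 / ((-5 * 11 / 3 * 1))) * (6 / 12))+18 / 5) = 7666 / 7659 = 1.00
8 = 8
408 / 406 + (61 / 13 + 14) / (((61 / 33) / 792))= 1289424516 / 160979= 8009.89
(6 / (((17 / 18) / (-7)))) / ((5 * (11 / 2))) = -1512 / 935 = -1.62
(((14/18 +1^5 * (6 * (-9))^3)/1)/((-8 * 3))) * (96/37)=5668676/333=17023.05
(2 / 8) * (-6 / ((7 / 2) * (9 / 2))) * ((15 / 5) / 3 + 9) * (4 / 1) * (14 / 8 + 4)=-460 / 21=-21.90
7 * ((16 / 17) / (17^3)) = 112 / 83521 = 0.00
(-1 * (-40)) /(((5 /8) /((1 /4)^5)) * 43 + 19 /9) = 360 /247699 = 0.00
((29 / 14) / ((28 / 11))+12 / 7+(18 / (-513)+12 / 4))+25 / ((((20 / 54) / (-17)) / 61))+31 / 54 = -14074997201 / 201096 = -69991.43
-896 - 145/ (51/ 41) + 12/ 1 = -51029/ 51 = -1000.57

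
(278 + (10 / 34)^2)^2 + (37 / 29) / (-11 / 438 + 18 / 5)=1466431595151879 / 18962691361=77332.46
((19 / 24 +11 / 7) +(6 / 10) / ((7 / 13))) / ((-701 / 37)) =-0.18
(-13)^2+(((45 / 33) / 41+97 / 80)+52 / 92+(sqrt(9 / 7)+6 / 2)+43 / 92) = 3 * sqrt(7) / 7+144623161 / 829840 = 175.41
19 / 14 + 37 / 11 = 727 / 154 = 4.72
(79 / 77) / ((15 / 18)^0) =79 / 77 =1.03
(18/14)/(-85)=-9/595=-0.02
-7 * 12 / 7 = -12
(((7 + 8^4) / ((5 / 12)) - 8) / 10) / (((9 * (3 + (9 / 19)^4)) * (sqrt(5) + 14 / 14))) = -1602817979 / 178885800 + 1602817979 * sqrt(5) / 178885800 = 11.08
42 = 42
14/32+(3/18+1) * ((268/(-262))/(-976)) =21035/47946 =0.44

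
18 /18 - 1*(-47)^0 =0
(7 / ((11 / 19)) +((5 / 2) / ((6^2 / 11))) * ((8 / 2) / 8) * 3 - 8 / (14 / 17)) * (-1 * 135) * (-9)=5272695 / 1232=4279.78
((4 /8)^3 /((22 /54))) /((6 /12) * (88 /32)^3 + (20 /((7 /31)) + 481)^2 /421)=8911728 /22683835141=0.00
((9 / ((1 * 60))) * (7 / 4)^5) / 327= 16807 / 2232320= 0.01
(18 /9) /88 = 1 /44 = 0.02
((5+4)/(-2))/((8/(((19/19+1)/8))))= -9/64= -0.14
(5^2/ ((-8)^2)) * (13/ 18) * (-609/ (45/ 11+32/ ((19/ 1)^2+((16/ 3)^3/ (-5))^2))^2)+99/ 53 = -8.27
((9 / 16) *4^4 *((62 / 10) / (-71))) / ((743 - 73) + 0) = -2232 / 118925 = -0.02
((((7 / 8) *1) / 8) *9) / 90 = 7 / 640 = 0.01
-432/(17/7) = -3024/17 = -177.88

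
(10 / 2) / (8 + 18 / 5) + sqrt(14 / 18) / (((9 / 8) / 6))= 25 / 58 + 16 * sqrt(7) / 9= 5.13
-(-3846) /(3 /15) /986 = 9615 /493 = 19.50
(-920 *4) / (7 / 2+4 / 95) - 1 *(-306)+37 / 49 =-24144937 / 32977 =-732.18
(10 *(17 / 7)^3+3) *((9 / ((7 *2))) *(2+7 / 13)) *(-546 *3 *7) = -134075007 / 49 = -2736224.63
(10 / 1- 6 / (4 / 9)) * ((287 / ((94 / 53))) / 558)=-106477 / 104904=-1.01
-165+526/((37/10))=-845/37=-22.84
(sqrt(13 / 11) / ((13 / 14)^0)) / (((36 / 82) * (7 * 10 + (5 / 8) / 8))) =1312 * sqrt(143) / 444015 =0.04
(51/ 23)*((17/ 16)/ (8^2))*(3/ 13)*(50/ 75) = 867/ 153088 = 0.01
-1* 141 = -141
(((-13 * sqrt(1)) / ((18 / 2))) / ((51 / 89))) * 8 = -9256 / 459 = -20.17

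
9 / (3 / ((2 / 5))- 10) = -3.60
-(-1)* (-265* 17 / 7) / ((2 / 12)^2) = -162180 / 7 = -23168.57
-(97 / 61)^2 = -9409 / 3721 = -2.53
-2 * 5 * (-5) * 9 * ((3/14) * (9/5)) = 1215/7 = 173.57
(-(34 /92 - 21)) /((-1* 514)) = -949 /23644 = -0.04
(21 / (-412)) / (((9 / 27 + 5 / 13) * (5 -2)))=-39 / 1648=-0.02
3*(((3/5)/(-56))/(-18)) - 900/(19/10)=-5039981/10640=-473.68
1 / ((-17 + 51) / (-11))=-11 / 34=-0.32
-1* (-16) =16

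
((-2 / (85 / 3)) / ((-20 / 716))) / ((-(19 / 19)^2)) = -1074 / 425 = -2.53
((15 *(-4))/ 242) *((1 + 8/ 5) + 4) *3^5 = -4374/ 11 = -397.64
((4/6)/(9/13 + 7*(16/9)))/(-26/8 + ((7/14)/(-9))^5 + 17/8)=-147386304/3267300805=-0.05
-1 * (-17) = 17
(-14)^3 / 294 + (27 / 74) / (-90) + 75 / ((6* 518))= -36182 / 3885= -9.31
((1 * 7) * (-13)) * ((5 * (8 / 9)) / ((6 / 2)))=-3640 / 27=-134.81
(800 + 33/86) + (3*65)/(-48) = 547869/688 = 796.32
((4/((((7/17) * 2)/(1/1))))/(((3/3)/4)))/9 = 2.16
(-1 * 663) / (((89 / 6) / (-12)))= 47736 / 89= 536.36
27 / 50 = 0.54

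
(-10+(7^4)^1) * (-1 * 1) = -2391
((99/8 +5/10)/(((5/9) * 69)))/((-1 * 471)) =-103/144440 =-0.00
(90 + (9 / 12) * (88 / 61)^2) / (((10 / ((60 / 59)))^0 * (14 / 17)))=2895933 / 26047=111.18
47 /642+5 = 3257 /642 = 5.07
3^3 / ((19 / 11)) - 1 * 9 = 126 / 19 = 6.63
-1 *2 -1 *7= -9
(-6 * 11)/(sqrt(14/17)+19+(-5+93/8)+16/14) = -31395056/12718371+68992 * sqrt(238)/12718371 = -2.38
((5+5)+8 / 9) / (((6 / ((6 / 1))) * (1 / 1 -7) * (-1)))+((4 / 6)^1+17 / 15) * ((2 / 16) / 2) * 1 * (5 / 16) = 12787 / 6912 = 1.85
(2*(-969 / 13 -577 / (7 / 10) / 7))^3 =-56883227.58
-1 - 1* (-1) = 0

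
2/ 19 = 0.11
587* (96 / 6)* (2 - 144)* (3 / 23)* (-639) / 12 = 213052824 / 23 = 9263166.26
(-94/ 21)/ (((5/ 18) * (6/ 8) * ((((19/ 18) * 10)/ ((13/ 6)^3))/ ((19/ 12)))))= -103259/ 3150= -32.78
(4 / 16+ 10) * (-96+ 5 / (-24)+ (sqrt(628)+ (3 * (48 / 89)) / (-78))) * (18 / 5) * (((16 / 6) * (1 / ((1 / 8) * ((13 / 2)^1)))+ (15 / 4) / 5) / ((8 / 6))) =-206731509663 / 19252480+ 232101 * sqrt(157) / 1040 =-7941.55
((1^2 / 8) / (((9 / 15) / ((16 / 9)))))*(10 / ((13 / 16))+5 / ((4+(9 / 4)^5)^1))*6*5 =67798400 / 492531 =137.65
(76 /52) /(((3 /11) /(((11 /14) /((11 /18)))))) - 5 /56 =4951 /728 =6.80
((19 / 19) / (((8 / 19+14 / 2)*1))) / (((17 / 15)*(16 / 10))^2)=35625 / 869312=0.04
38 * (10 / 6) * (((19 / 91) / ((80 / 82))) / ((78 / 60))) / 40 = 14801 / 56784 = 0.26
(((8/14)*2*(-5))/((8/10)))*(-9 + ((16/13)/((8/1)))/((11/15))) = 62850/1001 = 62.79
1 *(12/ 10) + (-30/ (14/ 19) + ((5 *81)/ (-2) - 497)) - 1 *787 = -106821/ 70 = -1526.01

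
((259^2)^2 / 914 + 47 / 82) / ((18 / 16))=737977217920 / 168633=4376232.52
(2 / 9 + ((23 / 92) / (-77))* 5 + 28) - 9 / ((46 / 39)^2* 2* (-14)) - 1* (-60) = 518732023 / 5865552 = 88.44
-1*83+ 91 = 8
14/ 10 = 1.40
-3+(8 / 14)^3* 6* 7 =237 / 49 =4.84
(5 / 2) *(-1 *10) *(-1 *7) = 175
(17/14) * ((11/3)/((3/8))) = 748/63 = 11.87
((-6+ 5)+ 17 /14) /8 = 3 /112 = 0.03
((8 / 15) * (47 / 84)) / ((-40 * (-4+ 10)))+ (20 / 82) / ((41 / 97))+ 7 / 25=54378697 / 63541800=0.86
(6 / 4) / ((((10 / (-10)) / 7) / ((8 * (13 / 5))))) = -1092 / 5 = -218.40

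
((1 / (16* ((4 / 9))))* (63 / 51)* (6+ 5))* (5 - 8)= -6237 / 1088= -5.73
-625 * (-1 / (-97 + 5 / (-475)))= -59375 / 9216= -6.44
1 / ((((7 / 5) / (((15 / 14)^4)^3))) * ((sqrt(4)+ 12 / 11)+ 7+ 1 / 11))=0.16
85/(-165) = -17/33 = -0.52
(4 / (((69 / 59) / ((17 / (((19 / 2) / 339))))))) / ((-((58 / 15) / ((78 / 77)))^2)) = -310299514200 / 2179008293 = -142.40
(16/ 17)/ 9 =0.10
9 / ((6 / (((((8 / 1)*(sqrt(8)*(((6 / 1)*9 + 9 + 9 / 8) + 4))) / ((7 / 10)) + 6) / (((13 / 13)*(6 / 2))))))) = 3 + 5450*sqrt(2) / 7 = 1104.07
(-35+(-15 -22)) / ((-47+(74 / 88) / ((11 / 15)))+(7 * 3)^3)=-0.01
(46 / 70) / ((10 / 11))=253 / 350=0.72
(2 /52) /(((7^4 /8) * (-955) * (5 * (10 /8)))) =-16 /745210375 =-0.00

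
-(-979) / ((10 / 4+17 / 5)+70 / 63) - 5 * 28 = -230 / 631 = -0.36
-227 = -227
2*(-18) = -36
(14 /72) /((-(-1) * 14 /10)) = 5 /36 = 0.14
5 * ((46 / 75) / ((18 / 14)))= 322 / 135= 2.39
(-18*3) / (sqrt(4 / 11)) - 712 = -801.55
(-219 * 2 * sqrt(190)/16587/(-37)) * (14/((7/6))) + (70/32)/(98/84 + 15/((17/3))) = 584 * sqrt(190)/68191 + 1785/3112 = 0.69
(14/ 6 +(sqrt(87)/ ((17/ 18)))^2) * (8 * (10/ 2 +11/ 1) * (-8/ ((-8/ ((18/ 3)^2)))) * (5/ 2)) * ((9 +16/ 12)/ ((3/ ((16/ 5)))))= 10994470912/ 867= 12681050.65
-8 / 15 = -0.53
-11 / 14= -0.79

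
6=6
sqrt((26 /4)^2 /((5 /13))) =10.48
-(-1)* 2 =2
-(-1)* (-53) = -53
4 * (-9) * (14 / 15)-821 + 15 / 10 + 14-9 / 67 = -562287 / 670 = -839.23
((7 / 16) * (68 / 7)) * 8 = 34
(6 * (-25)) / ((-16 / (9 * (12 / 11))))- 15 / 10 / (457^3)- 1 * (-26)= 123934024894 / 1049883923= 118.05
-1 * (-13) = 13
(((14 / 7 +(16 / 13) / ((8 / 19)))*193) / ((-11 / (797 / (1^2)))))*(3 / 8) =-3691704 / 143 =-25816.11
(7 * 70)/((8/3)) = 735/4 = 183.75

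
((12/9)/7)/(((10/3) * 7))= 2/245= 0.01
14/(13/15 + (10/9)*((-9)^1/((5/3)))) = -30/11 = -2.73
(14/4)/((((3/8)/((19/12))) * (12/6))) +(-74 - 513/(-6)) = 170/9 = 18.89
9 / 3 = 3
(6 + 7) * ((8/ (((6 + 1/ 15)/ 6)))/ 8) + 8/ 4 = 104/ 7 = 14.86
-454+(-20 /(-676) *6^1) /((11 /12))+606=152.19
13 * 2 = 26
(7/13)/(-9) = -7/117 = -0.06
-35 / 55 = -7 / 11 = -0.64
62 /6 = 31 /3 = 10.33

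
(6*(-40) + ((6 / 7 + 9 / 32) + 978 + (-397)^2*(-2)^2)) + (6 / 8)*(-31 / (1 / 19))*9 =140492663 / 224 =627199.39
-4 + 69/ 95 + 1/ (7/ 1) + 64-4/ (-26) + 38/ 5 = 593246/ 8645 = 68.62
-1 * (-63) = 63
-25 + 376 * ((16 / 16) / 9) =151 / 9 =16.78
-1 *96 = -96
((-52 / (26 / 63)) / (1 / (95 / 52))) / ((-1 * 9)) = 665 / 26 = 25.58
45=45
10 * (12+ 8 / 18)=1120 / 9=124.44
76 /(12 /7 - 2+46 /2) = 532 /159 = 3.35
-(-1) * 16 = 16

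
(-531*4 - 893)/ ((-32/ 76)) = 57323/ 8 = 7165.38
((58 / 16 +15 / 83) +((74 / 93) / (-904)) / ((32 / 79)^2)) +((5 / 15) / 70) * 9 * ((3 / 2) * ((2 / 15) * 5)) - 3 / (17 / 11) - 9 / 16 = 2847552631411 / 2125770608640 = 1.34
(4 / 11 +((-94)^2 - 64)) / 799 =96496 / 8789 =10.98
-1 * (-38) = 38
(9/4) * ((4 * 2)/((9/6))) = 12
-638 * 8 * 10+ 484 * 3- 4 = -49592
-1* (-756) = 756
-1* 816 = -816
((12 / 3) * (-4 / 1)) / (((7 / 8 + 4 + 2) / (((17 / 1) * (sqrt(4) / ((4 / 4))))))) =-4352 / 55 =-79.13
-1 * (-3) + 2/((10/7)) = 4.40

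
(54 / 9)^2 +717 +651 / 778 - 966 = -165063 / 778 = -212.16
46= 46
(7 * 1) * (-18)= -126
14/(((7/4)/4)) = 32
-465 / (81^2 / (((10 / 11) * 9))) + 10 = 25180 / 2673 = 9.42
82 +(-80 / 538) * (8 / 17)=374666 / 4573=81.93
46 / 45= 1.02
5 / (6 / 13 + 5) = 0.92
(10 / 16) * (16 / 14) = 5 / 7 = 0.71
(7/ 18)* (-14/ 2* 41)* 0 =0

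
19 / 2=9.50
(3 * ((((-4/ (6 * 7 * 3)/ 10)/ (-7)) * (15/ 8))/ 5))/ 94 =1/ 184240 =0.00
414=414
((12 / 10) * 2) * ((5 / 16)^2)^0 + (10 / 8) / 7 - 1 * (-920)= 129161 / 140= 922.58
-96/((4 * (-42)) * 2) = 2/7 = 0.29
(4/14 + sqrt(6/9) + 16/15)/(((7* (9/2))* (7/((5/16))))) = 0.00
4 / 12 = 0.33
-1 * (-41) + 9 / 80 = 3289 / 80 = 41.11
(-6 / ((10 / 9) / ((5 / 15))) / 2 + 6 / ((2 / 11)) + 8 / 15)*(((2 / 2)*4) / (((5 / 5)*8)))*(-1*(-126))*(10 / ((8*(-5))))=-513.98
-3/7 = -0.43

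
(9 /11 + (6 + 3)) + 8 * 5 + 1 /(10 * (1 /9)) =5579 /110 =50.72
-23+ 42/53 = -1177/53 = -22.21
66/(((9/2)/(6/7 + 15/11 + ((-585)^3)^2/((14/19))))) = 5584576230934593978/7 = 797796604419227711.14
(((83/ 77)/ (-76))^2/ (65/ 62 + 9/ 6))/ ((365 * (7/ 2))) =213559/ 3456182246440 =0.00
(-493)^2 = 243049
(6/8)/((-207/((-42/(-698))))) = -7/32108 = -0.00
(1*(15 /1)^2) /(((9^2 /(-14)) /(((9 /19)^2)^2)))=-255150 /130321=-1.96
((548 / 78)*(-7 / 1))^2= 3678724 / 1521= 2418.62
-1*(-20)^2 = -400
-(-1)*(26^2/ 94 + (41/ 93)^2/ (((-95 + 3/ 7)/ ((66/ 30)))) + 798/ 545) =1268802449057/ 146662217370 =8.65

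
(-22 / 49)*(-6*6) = 792 / 49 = 16.16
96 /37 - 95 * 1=-3419 /37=-92.41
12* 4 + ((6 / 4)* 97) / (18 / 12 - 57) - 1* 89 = -1614 / 37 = -43.62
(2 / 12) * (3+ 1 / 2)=0.58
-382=-382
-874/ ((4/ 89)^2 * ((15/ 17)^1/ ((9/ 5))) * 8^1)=-176535327/ 1600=-110334.58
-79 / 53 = -1.49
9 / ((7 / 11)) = 99 / 7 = 14.14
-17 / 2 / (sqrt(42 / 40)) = -17 * sqrt(105) / 21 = -8.30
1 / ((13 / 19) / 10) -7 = 7.62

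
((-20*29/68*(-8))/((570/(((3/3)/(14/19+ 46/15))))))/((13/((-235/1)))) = -34075/59891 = -0.57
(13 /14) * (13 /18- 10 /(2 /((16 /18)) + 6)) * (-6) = 1261 /462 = 2.73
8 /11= 0.73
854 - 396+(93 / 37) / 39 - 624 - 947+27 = -522335 / 481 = -1085.94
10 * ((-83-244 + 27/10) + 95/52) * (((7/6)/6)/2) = -586901/1872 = -313.52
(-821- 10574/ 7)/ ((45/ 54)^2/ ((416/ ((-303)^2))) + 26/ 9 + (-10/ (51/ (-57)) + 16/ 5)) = -20775980160/ 1519505659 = -13.67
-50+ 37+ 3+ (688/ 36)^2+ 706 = 85960/ 81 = 1061.23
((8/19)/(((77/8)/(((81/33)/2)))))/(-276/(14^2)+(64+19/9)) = 27216/32799833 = 0.00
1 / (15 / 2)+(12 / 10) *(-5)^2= 452 / 15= 30.13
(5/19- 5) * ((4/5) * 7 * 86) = -43344/19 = -2281.26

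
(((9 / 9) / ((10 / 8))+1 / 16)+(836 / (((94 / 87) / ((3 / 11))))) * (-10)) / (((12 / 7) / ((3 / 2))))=-1845.68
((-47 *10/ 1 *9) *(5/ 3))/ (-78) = 90.38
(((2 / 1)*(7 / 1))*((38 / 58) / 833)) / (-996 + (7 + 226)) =-38 / 2633113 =-0.00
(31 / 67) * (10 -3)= 217 / 67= 3.24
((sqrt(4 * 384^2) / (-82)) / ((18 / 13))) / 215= -832 / 26445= -0.03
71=71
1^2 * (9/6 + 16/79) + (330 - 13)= 318.70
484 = 484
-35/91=-5/13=-0.38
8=8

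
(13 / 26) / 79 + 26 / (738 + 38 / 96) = 232627 / 5599994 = 0.04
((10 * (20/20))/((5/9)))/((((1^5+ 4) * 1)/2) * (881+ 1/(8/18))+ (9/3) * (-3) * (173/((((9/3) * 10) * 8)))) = 1440/176131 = 0.01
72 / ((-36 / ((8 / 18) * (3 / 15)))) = -8 / 45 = -0.18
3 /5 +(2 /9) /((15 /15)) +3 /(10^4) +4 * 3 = 1154027 /90000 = 12.82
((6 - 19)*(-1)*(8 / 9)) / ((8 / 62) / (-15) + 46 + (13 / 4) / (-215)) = 2772640 / 11031549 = 0.25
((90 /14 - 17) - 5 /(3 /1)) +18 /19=-4505 /399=-11.29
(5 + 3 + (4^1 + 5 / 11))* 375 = 51375 / 11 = 4670.45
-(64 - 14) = -50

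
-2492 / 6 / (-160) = 623 / 240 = 2.60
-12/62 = -6/31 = -0.19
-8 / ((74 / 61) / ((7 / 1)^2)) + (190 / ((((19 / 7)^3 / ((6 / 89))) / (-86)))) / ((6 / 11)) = -504191184 / 1188773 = -424.13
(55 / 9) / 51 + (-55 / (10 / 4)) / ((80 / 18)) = -44341 / 9180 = -4.83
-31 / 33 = -0.94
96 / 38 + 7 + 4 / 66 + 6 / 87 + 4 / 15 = 300703 / 30305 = 9.92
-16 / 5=-3.20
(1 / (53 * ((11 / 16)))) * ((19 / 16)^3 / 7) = 6859 / 1044736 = 0.01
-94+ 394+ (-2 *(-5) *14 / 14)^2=400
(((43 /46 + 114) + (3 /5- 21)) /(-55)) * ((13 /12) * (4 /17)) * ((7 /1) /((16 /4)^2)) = -116389 /607200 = -0.19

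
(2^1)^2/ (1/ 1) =4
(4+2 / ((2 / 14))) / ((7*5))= 18 / 35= 0.51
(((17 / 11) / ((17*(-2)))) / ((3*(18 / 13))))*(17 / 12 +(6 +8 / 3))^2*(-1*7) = 7.79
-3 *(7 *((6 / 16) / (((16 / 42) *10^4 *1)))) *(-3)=3969 / 640000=0.01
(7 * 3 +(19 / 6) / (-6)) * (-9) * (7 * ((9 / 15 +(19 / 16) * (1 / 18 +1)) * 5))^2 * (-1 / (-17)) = -15132538729 / 331776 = -45610.71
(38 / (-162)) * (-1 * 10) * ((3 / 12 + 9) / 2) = 3515 / 324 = 10.85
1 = 1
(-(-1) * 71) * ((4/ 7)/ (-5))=-284/ 35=-8.11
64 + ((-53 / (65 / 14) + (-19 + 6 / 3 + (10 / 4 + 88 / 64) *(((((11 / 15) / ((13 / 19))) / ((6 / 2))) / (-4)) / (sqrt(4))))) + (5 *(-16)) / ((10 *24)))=1313329 / 37440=35.08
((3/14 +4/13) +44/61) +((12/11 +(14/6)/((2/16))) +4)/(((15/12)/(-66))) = -69562729/55510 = -1253.16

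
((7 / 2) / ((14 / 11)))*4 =11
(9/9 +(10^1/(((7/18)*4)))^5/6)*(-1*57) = -3507950373/33614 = -104359.80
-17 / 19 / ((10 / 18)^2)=-1377 / 475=-2.90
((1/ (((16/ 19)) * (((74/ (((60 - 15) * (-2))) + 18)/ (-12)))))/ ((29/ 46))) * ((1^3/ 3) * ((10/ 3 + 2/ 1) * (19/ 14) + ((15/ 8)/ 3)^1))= -8659155/ 2510704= -3.45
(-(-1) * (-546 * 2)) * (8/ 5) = -8736/ 5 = -1747.20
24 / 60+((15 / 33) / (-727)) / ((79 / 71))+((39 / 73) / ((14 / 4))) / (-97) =62294824247 / 156572983105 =0.40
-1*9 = -9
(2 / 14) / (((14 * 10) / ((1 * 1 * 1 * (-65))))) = -13 / 196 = -0.07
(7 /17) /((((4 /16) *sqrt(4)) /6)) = 84 /17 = 4.94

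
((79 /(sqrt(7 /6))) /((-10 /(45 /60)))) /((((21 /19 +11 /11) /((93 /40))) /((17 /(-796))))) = 7119243 * sqrt(42) /356608000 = 0.13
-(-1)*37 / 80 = 37 / 80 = 0.46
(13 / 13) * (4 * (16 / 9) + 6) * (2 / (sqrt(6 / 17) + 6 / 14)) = -28084 / 423 + 11564 * sqrt(102) / 1269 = 25.64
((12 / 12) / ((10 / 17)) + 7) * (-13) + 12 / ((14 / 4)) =-7677 / 70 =-109.67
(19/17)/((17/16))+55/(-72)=5993/20808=0.29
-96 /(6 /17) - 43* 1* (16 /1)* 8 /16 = -616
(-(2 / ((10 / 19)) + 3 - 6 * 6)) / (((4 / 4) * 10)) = 73 / 25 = 2.92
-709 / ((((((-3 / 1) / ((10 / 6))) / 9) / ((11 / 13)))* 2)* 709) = 55 / 26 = 2.12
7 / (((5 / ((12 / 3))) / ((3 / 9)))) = 28 / 15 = 1.87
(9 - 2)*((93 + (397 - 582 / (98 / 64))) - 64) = 2250 / 7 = 321.43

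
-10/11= -0.91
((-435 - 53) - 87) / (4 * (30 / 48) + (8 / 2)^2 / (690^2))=-136878750 / 595133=-230.00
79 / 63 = 1.25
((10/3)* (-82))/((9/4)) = -3280/27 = -121.48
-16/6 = -8/3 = -2.67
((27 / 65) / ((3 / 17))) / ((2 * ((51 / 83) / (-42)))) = -80.45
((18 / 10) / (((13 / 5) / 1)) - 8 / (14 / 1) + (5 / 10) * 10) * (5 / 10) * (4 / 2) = 5.12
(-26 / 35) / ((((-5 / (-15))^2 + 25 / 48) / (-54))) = 15552 / 245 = 63.48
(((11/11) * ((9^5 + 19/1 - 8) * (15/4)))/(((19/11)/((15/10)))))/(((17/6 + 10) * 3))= 4995.68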